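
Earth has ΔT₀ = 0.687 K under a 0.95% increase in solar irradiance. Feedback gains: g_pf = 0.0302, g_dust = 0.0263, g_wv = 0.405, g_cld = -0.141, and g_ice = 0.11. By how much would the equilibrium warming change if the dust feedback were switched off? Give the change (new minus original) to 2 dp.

-0.05 K

Original: g = 0.4305, ΔT = 0.687/(1−0.4305) = 1.2063 K.
Without dust: g' = 0.4042, ΔT' = 0.687/(1−0.4042) = 1.1531 K.
Change = 1.1531 − 1.2063 = -0.05 K.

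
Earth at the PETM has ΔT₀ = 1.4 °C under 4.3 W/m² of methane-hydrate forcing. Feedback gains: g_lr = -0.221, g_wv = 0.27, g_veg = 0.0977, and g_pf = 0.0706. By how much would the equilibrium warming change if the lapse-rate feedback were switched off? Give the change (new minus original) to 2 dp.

Original: g = 0.2173, ΔT = 1.4/(1−0.2173) = 1.7887 °C.
Without lapse-rate: g' = 0.4383, ΔT' = 1.4/(1−0.4383) = 2.4924 °C.
Change = 2.4924 − 1.7887 = 0.70 °C.

0.70 °C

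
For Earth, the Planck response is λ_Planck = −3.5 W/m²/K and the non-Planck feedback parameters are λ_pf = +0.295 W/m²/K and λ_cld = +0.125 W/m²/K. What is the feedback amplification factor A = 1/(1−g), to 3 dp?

1.136

Convert to gains: g_pf = 0.295/3.5 = 0.08429; g_cld = 0.125/3.5 = 0.03571.
Total gain g = 0.12.
A = 1/(1 − 0.12) = 1.136.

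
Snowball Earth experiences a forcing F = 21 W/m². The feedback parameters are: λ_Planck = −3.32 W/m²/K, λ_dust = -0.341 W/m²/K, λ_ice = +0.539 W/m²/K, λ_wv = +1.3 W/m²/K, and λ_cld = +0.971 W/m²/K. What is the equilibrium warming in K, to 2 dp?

24.68 K

Net feedback parameter λ = (−3.32) + (-0.341) + (+0.539) + (+1.3) + (+0.971) = -0.851 W/m²/K.
ΔT = −F/λ = −21/(-0.851) = 24.68 K.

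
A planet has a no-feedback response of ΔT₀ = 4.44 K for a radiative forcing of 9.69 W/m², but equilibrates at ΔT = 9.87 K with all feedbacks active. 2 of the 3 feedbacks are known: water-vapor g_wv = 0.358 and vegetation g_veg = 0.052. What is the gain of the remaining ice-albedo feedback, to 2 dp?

0.14

Amplification A = ΔT/ΔT₀ = 9.87/4.44 = 2.223.
Total gain g = 1 − 1/A = 1 − 1/2.223 = 0.5502.
Known gains sum to 0.358 + 0.052 = 0.41.
g_ice = 0.5502 − 0.41 = 0.14.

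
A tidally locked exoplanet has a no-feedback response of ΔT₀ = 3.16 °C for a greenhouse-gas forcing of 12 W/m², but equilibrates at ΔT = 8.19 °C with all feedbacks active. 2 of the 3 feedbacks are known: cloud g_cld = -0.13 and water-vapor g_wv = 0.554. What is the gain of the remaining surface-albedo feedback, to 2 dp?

Amplification A = ΔT/ΔT₀ = 8.19/3.16 = 2.592.
Total gain g = 1 − 1/A = 1 − 1/2.592 = 0.6142.
Known gains sum to -0.13 + 0.554 = 0.424.
g_alb = 0.6142 − 0.424 = 0.19.

0.19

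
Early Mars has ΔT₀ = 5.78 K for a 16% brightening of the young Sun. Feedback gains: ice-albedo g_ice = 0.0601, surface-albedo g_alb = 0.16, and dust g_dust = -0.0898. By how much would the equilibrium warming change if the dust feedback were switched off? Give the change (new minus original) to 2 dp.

Original: g = 0.1303, ΔT = 5.78/(1−0.1303) = 6.6460 K.
Without dust: g' = 0.2201, ΔT' = 5.78/(1−0.2201) = 7.4112 K.
Change = 7.4112 − 6.6460 = 0.77 K.

0.77 K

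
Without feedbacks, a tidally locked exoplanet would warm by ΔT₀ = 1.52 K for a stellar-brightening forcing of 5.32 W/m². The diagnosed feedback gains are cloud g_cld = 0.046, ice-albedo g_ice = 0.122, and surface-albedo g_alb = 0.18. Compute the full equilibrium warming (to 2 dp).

Total gain g = 0.046 + 0.122 + 0.18 = 0.348.
Amplification A = 1/(1 − 0.348) = 1.534.
ΔT = 1.52 × 1.534 = 2.33 K.

2.33 K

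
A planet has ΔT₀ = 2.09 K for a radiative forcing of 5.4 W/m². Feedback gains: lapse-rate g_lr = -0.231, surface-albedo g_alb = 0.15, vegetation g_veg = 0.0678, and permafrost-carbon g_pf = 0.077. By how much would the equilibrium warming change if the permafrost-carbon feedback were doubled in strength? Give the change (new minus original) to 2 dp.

0.20 K

Original: g = 0.0638, ΔT = 2.09/(1−0.0638) = 2.2324 K.
With doubled permafrost-carbon: g' = 0.1408, ΔT' = 2.09/(1−0.1408) = 2.4325 K.
Change = 2.4325 − 2.2324 = 0.20 K.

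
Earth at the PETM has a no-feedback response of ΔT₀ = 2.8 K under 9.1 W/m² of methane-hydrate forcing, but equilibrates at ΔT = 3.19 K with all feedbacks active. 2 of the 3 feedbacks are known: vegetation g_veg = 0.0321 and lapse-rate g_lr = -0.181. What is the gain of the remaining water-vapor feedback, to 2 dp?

Amplification A = ΔT/ΔT₀ = 3.19/2.8 = 1.139.
Total gain g = 1 − 1/A = 1 − 1/1.139 = 0.122.
Known gains sum to 0.0321 − 0.181 = -0.1489.
g_wv = 0.122 + 0.1489 = 0.27.

0.27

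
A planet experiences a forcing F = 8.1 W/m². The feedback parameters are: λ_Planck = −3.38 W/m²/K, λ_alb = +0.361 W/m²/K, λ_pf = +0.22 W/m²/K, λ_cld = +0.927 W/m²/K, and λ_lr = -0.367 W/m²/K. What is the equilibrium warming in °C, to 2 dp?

3.62 °C

Net feedback parameter λ = (−3.38) + (+0.361) + (+0.22) + (+0.927) + (-0.367) = -2.239 W/m²/K.
ΔT = −F/λ = −8.1/(-2.239) = 3.62 °C.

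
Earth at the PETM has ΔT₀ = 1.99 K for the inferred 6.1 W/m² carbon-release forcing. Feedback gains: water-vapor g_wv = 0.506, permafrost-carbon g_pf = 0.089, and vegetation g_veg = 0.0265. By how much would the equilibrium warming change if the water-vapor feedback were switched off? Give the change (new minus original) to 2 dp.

Original: g = 0.6215, ΔT = 1.99/(1−0.6215) = 5.2576 K.
Without water-vapor: g' = 0.1155, ΔT' = 1.99/(1−0.1155) = 2.2499 K.
Change = 2.2499 − 5.2576 = -3.01 K.

-3.01 K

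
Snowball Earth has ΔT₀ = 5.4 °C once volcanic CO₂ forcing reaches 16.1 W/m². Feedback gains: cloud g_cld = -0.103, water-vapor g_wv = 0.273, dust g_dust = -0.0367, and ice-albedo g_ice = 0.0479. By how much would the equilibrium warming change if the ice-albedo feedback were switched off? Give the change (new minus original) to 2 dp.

-0.36 °C

Original: g = 0.1812, ΔT = 5.4/(1−0.1812) = 6.5950 °C.
Without ice-albedo: g' = 0.1333, ΔT' = 5.4/(1−0.1333) = 6.2305 °C.
Change = 6.2305 − 6.5950 = -0.36 °C.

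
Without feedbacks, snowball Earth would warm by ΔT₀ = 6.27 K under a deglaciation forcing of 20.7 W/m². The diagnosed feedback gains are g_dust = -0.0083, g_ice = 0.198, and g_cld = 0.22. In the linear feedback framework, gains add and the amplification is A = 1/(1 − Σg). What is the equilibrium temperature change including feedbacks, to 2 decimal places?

10.62 K

Total gain g = -0.0083 + 0.198 + 0.22 = 0.4097.
Amplification A = 1/(1 − 0.4097) = 1.694.
ΔT = 6.27 × 1.694 = 10.62 K.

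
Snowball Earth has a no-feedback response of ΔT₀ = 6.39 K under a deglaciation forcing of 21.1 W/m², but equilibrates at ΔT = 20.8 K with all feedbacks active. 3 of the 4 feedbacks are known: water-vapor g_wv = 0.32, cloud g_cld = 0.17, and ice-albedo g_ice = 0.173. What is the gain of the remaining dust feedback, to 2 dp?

Amplification A = ΔT/ΔT₀ = 20.8/6.39 = 3.255.
Total gain g = 1 − 1/A = 1 − 1/3.255 = 0.6928.
Known gains sum to 0.32 + 0.17 + 0.173 = 0.663.
g_dust = 0.6928 − 0.663 = 0.03.

0.03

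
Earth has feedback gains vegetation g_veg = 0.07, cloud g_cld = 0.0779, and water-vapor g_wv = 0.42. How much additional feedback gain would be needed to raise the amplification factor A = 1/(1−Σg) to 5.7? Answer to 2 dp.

Current total gain = 0.5679.
Target gain for A = 5.7: g* = 1 − 1/5.7 = 0.8246.
Additional gain needed = 0.8246 − 0.5679 = 0.26.

0.26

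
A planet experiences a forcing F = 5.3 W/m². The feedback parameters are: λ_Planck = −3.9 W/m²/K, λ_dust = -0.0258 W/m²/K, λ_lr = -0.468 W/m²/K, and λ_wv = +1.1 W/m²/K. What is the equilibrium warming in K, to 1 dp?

Net feedback parameter λ = (−3.9) + (-0.0258) + (-0.468) + (+1.1) = -3.2938 W/m²/K.
ΔT = −F/λ = −5.3/(-3.2938) = 1.6 K.

1.6 K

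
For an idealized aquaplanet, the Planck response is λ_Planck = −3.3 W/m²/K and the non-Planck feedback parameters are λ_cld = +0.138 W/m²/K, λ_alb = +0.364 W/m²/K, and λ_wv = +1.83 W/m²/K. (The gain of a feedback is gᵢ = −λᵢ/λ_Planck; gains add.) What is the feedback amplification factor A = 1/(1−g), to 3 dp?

3.409

Convert to gains: g_cld = 0.138/3.3 = 0.04182; g_alb = 0.364/3.3 = 0.1103; g_wv = 1.83/3.3 = 0.5545.
Total gain g = 0.70662.
A = 1/(1 − 0.70662) = 3.409.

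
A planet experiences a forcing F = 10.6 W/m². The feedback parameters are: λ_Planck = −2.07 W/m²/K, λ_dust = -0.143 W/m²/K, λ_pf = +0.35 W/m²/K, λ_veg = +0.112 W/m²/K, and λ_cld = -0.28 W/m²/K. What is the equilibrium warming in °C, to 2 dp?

Net feedback parameter λ = (−2.07) + (-0.143) + (+0.35) + (+0.112) + (-0.28) = -2.031 W/m²/K.
ΔT = −F/λ = −10.6/(-2.031) = 5.22 °C.

5.22 °C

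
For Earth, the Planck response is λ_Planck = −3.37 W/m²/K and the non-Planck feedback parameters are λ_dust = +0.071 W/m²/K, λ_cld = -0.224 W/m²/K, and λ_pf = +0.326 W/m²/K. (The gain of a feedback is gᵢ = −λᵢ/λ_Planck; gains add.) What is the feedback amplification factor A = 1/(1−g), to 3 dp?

Convert to gains: g_dust = 0.071/3.37 = 0.02107; g_cld = -0.224/3.37 = -0.06647; g_pf = 0.326/3.37 = 0.09674.
Total gain g = 0.05134.
A = 1/(1 − 0.05134) = 1.054.

1.054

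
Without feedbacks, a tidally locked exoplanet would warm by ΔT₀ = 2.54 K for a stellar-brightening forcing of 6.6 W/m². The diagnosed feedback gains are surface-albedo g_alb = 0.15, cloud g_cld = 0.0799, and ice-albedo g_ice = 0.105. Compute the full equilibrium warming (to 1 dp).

Total gain g = 0.15 + 0.0799 + 0.105 = 0.3349.
Amplification A = 1/(1 − 0.3349) = 1.504.
ΔT = 2.54 × 1.504 = 3.8 K.

3.8 K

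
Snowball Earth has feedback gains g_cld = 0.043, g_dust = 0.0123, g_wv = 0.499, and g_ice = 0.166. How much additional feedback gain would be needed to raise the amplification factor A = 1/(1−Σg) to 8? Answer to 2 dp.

Current total gain = 0.7203.
Target gain for A = 8: g* = 1 − 1/8 = 0.875.
Additional gain needed = 0.875 − 0.7203 = 0.15.

0.15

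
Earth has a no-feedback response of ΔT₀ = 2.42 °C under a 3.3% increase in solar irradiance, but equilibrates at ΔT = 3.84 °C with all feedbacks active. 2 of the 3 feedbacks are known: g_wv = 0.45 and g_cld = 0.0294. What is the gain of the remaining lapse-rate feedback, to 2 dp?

-0.11

Amplification A = ΔT/ΔT₀ = 3.84/2.42 = 1.587.
Total gain g = 1 − 1/A = 1 − 1/1.587 = 0.3699.
Known gains sum to 0.45 + 0.0294 = 0.4794.
g_lr = 0.3699 − 0.4794 = -0.11.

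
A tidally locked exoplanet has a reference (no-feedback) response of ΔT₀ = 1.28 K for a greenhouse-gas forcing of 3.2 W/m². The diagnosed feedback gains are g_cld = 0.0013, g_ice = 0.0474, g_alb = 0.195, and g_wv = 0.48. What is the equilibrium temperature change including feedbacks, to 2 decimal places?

4.63 K

Total gain g = 0.0013 + 0.0474 + 0.195 + 0.48 = 0.7237.
Amplification A = 1/(1 − 0.7237) = 3.619.
ΔT = 1.28 × 3.619 = 4.63 K.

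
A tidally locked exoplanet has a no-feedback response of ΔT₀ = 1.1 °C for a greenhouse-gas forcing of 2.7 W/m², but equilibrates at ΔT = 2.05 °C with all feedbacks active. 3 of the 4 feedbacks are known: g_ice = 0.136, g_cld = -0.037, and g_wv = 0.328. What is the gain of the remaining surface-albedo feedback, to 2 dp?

Amplification A = ΔT/ΔT₀ = 2.05/1.1 = 1.864.
Total gain g = 1 − 1/A = 1 − 1/1.864 = 0.4635.
Known gains sum to 0.136 − 0.037 + 0.328 = 0.427.
g_alb = 0.4635 − 0.427 = 0.04.

0.04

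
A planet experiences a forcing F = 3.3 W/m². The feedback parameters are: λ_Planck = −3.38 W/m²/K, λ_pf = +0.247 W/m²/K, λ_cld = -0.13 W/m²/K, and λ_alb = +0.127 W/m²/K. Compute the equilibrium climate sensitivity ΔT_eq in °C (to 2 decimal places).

Net feedback parameter λ = (−3.38) + (+0.247) + (-0.13) + (+0.127) = -3.136 W/m²/K.
ΔT = −F/λ = −3.3/(-3.136) = 1.05 °C.

1.05 °C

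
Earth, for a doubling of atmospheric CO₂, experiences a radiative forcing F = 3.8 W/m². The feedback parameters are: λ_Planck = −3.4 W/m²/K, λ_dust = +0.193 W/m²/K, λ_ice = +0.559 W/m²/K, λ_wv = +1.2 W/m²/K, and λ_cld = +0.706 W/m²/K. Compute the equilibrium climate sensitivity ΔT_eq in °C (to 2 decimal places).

Net feedback parameter λ = (−3.4) + (+0.193) + (+0.559) + (+1.2) + (+0.706) = -0.742 W/m²/K.
ΔT = −F/λ = −3.8/(-0.742) = 5.12 °C.

5.12 °C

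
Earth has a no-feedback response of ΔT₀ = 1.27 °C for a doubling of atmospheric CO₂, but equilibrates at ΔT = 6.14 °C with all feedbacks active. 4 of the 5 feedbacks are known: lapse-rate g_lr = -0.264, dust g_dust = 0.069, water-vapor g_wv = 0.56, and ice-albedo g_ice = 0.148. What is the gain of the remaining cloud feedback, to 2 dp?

Amplification A = ΔT/ΔT₀ = 6.14/1.27 = 4.835.
Total gain g = 1 − 1/A = 1 − 1/4.835 = 0.7932.
Known gains sum to -0.264 + 0.069 + 0.56 + 0.148 = 0.513.
g_cld = 0.7932 − 0.513 = 0.28.

0.28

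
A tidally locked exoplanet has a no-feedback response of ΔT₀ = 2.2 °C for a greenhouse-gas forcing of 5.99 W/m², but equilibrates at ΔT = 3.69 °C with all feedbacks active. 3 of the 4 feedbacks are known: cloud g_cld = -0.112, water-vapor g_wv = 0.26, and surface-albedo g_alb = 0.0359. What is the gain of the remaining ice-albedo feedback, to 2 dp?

0.22

Amplification A = ΔT/ΔT₀ = 3.69/2.2 = 1.677.
Total gain g = 1 − 1/A = 1 − 1/1.677 = 0.4037.
Known gains sum to -0.112 + 0.26 + 0.0359 = 0.1839.
g_ice = 0.4037 − 0.1839 = 0.22.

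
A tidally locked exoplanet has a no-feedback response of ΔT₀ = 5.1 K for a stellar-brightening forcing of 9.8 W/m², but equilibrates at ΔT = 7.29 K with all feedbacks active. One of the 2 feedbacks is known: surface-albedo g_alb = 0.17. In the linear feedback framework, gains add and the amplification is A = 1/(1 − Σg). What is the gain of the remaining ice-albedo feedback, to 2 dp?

0.13

Amplification A = ΔT/ΔT₀ = 7.29/5.1 = 1.429.
Total gain g = 1 − 1/A = 1 − 1/1.429 = 0.3002.
The known gain is 0.17.
g_ice = 0.3002 − 0.17 = 0.13.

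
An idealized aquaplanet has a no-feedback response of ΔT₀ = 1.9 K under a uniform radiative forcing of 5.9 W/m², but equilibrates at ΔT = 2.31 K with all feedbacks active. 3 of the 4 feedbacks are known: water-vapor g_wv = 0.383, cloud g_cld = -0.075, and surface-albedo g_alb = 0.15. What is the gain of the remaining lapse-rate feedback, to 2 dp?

-0.28

Amplification A = ΔT/ΔT₀ = 2.31/1.9 = 1.216.
Total gain g = 1 − 1/A = 1 − 1/1.216 = 0.1776.
Known gains sum to 0.383 − 0.075 + 0.15 = 0.458.
g_lr = 0.1776 − 0.458 = -0.28.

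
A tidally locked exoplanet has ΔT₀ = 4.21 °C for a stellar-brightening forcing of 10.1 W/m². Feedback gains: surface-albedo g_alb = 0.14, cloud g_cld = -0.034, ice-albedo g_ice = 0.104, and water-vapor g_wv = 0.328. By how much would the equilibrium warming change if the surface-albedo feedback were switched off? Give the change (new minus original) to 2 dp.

-2.12 °C

Original: g = 0.538, ΔT = 4.21/(1−0.538) = 9.1126 °C.
Without surface-albedo: g' = 0.398, ΔT' = 4.21/(1−0.398) = 6.9934 °C.
Change = 6.9934 − 9.1126 = -2.12 °C.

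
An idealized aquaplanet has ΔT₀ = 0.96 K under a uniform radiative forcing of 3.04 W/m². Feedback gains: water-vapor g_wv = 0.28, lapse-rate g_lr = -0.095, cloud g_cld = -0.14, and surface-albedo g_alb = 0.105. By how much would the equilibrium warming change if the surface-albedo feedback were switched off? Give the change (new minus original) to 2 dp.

-0.12 K

Original: g = 0.15, ΔT = 0.96/(1−0.15) = 1.1294 K.
Without surface-albedo: g' = 0.045, ΔT' = 0.96/(1−0.045) = 1.0052 K.
Change = 1.0052 − 1.1294 = -0.12 K.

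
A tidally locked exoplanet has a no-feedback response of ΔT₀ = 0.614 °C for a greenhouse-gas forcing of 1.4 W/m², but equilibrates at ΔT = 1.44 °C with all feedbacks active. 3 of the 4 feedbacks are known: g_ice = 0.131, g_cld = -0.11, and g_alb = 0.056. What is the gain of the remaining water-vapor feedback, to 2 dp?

Amplification A = ΔT/ΔT₀ = 1.44/0.614 = 2.345.
Total gain g = 1 − 1/A = 1 − 1/2.345 = 0.5736.
Known gains sum to 0.131 − 0.11 + 0.056 = 0.077.
g_wv = 0.5736 − 0.077 = 0.50.

0.50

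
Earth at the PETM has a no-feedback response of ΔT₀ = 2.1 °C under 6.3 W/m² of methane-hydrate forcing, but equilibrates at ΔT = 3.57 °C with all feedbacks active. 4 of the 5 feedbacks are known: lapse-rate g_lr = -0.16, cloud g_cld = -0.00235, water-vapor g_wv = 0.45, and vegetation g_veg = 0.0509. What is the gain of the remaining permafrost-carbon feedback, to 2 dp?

0.07

Amplification A = ΔT/ΔT₀ = 3.57/2.1 = 1.7.
Total gain g = 1 − 1/A = 1 − 1/1.7 = 0.4118.
Known gains sum to -0.16 − 0.00235 + 0.45 + 0.0509 = 0.33855.
g_pf = 0.4118 − 0.33855 = 0.07.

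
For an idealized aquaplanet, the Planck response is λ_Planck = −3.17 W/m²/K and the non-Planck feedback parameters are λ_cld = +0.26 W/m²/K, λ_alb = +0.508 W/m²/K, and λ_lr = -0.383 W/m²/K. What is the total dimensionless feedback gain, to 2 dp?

0.12

Convert to gains: g_cld = 0.26/3.17 = 0.08202; g_alb = 0.508/3.17 = 0.1603; g_lr = -0.383/3.17 = -0.1208.
Total gain g = 0.12152.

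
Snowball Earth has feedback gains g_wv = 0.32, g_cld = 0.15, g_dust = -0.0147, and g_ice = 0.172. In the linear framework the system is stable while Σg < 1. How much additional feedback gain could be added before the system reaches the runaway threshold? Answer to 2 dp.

0.37

Current total gain = 0.32 + 0.15 − 0.0147 + 0.172 = 0.6273.
Margin to runaway = 1 − 0.6273 = 0.37.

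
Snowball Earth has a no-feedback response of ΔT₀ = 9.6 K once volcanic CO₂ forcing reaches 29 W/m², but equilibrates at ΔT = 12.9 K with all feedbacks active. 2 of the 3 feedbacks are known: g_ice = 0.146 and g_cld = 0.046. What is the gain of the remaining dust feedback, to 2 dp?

Amplification A = ΔT/ΔT₀ = 12.9/9.6 = 1.344.
Total gain g = 1 − 1/A = 1 − 1/1.344 = 0.256.
Known gains sum to 0.146 + 0.046 = 0.192.
g_dust = 0.256 − 0.192 = 0.06.

0.06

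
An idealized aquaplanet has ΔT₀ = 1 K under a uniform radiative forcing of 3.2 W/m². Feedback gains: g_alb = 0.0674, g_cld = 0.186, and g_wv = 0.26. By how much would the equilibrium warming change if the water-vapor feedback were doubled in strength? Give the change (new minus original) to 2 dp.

Original: g = 0.5134, ΔT = 1/(1−0.5134) = 2.0551 K.
With doubled water-vapor: g' = 0.7734, ΔT' = 1/(1−0.7734) = 4.4131 K.
Change = 4.4131 − 2.0551 = 2.36 K.

2.36 K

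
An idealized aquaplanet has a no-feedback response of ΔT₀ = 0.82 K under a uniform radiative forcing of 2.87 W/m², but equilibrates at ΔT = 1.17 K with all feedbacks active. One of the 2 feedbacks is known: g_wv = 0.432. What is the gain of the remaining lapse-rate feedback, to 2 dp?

Amplification A = ΔT/ΔT₀ = 1.17/0.82 = 1.427.
Total gain g = 1 − 1/A = 1 − 1/1.427 = 0.2992.
The known gain is 0.432.
g_lr = 0.2992 − 0.432 = -0.13.

-0.13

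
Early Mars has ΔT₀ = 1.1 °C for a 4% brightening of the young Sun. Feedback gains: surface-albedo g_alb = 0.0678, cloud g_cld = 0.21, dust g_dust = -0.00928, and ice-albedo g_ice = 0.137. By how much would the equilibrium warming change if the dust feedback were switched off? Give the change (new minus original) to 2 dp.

Original: g = 0.40552, ΔT = 1.1/(1−0.40552) = 1.8504 °C.
Without dust: g' = 0.4148, ΔT' = 1.1/(1−0.4148) = 1.8797 °C.
Change = 1.8797 − 1.8504 = 0.03 °C.

0.03 °C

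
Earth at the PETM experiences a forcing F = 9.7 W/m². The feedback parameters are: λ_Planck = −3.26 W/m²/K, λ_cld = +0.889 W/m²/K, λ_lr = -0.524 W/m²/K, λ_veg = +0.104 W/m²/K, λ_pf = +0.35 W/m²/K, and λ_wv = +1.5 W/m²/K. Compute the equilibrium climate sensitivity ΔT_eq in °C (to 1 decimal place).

10.3 °C

Net feedback parameter λ = (−3.26) + (+0.889) + (-0.524) + (+0.104) + (+0.35) + (+1.5) = -0.941 W/m²/K.
ΔT = −F/λ = −9.7/(-0.941) = 10.3 °C.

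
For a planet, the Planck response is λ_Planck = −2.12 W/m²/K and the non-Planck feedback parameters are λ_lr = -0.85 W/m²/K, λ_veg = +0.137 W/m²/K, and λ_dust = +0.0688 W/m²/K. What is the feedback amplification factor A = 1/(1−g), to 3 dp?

0.767

Convert to gains: g_lr = -0.85/2.12 = -0.4009; g_veg = 0.137/2.12 = 0.06462; g_dust = 0.0688/2.12 = 0.03245.
Total gain g = -0.30383.
A = 1/(1 + 0.30383) = 0.767.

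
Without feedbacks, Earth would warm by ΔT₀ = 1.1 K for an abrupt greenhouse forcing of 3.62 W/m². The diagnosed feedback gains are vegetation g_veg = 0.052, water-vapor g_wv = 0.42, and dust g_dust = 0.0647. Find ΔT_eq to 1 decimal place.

Total gain g = 0.052 + 0.42 + 0.0647 = 0.5367.
Amplification A = 1/(1 − 0.5367) = 2.158.
ΔT = 1.1 × 2.158 = 2.4 K.

2.4 K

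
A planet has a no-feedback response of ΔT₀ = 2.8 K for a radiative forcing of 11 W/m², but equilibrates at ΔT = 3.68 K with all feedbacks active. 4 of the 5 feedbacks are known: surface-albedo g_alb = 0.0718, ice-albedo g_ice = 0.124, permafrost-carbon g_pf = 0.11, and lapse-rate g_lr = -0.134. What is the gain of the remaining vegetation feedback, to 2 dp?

0.07

Amplification A = ΔT/ΔT₀ = 3.68/2.8 = 1.314.
Total gain g = 1 − 1/A = 1 − 1/1.314 = 0.239.
Known gains sum to 0.0718 + 0.124 + 0.11 − 0.134 = 0.1718.
g_veg = 0.239 − 0.1718 = 0.07.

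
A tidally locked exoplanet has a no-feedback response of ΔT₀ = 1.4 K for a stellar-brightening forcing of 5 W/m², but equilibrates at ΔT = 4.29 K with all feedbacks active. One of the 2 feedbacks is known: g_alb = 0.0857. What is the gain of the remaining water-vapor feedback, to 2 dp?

0.59

Amplification A = ΔT/ΔT₀ = 4.29/1.4 = 3.064.
Total gain g = 1 − 1/A = 1 − 1/3.064 = 0.6736.
The known gain is 0.0857.
g_wv = 0.6736 − 0.0857 = 0.59.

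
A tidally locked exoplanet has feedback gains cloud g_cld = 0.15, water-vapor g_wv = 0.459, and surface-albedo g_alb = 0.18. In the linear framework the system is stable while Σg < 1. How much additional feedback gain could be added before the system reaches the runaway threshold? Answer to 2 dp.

Current total gain = 0.15 + 0.459 + 0.18 = 0.789.
Margin to runaway = 1 − 0.789 = 0.21.

0.21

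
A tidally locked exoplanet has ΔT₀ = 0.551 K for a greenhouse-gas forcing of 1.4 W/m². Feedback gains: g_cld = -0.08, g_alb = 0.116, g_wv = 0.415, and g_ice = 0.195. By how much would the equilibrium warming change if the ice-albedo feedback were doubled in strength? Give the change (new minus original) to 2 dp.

Original: g = 0.646, ΔT = 0.551/(1−0.646) = 1.5565 K.
With doubled ice-albedo: g' = 0.841, ΔT' = 0.551/(1−0.841) = 3.4654 K.
Change = 3.4654 − 1.5565 = 1.91 K.

1.91 K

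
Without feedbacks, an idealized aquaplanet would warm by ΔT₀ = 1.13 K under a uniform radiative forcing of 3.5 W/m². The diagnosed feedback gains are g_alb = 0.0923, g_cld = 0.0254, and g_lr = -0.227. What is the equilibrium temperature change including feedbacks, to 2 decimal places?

1.02 K

Total gain g = 0.0923 + 0.0254 − 0.227 = -0.1093.
Amplification A = 1/(1 + 0.1093) = 0.9015.
ΔT = 1.13 × 0.9015 = 1.02 K.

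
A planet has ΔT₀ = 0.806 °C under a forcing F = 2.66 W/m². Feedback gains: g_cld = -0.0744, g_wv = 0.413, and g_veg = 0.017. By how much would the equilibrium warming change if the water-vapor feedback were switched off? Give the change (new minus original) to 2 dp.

-0.49 °C

Original: g = 0.3556, ΔT = 0.806/(1−0.3556) = 1.2508 °C.
Without water-vapor: g' = -0.0574, ΔT' = 0.806/(1+0.0574) = 0.7622 °C.
Change = 0.7622 − 1.2508 = -0.49 °C.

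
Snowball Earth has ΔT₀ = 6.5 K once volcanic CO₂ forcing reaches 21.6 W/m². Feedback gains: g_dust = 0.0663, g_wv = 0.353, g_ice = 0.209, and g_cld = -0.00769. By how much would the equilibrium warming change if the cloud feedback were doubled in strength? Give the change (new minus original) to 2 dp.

Original: g = 0.62061, ΔT = 6.5/(1−0.62061) = 17.1328 K.
With doubled cloud: g' = 0.61292, ΔT' = 6.5/(1−0.61292) = 16.7924 K.
Change = 16.7924 − 17.1328 = -0.34 K.

-0.34 K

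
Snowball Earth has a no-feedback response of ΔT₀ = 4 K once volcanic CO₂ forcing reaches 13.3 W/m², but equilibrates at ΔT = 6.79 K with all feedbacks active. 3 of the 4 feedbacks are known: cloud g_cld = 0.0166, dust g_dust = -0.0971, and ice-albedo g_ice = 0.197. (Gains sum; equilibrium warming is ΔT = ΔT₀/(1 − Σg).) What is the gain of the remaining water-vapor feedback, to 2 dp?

Amplification A = ΔT/ΔT₀ = 6.79/4 = 1.698.
Total gain g = 1 − 1/A = 1 − 1/1.698 = 0.4111.
Known gains sum to 0.0166 − 0.0971 + 0.197 = 0.1165.
g_wv = 0.4111 − 0.1165 = 0.29.

0.29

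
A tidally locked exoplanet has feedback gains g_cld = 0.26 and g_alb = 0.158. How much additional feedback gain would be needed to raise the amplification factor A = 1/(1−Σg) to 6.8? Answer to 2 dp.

Current total gain = 0.418.
Target gain for A = 6.8: g* = 1 − 1/6.8 = 0.8529.
Additional gain needed = 0.8529 − 0.418 = 0.43.

0.43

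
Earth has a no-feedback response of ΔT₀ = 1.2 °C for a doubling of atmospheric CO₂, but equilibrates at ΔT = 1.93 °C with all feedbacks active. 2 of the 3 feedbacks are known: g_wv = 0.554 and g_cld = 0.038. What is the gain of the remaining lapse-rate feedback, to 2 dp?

Amplification A = ΔT/ΔT₀ = 1.93/1.2 = 1.608.
Total gain g = 1 − 1/A = 1 − 1/1.608 = 0.3781.
Known gains sum to 0.554 + 0.038 = 0.592.
g_lr = 0.3781 − 0.592 = -0.21.

-0.21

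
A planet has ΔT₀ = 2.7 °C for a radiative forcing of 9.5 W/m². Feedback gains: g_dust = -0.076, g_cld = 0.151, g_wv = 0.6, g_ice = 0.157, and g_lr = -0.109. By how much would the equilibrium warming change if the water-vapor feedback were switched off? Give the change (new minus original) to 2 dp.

Original: g = 0.723, ΔT = 2.7/(1−0.723) = 9.7473 °C.
Without water-vapor: g' = 0.123, ΔT' = 2.7/(1−0.123) = 3.0787 °C.
Change = 3.0787 − 9.7473 = -6.67 °C.

-6.67 °C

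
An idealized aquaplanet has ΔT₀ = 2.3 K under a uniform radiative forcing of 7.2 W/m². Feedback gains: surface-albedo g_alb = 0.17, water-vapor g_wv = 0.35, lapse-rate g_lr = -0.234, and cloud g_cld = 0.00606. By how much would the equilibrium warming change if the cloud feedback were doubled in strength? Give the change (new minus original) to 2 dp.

0.03 K

Original: g = 0.29206, ΔT = 2.3/(1−0.29206) = 3.2489 K.
With doubled cloud: g' = 0.29812, ΔT' = 2.3/(1−0.29812) = 3.2769 K.
Change = 3.2769 − 3.2489 = 0.03 K.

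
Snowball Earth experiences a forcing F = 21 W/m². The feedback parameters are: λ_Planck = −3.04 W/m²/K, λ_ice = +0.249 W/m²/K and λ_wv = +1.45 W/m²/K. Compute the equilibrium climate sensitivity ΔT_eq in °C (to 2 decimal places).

15.66 °C

Net feedback parameter λ = (−3.04) + (+0.249) + (+1.45) = -1.341 W/m²/K.
ΔT = −F/λ = −21/(-1.341) = 15.66 °C.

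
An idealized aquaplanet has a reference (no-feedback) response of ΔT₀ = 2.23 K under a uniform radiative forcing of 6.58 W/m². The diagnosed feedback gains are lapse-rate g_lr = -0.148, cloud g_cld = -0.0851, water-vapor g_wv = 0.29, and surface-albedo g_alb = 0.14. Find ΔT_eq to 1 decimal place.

2.8 K

Total gain g = -0.148 − 0.0851 + 0.29 + 0.14 = 0.1969.
Amplification A = 1/(1 − 0.1969) = 1.245.
ΔT = 2.23 × 1.245 = 2.8 K.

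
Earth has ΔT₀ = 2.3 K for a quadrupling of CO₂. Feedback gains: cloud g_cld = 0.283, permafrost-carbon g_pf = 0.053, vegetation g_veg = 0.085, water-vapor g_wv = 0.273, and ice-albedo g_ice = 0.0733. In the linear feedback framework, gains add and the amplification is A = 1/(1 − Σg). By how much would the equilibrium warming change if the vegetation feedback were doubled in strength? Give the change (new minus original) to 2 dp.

Original: g = 0.7673, ΔT = 2.3/(1−0.7673) = 9.8840 K.
With doubled vegetation: g' = 0.8523, ΔT' = 2.3/(1−0.8523) = 15.5721 K.
Change = 15.5721 − 9.8840 = 5.69 K.

5.69 K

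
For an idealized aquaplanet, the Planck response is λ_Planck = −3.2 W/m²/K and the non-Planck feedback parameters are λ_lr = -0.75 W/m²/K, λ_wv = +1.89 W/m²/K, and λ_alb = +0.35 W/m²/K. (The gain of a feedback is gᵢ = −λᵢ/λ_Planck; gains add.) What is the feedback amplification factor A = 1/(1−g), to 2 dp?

1.87

Convert to gains: g_lr = -0.75/3.2 = -0.2344; g_wv = 1.89/3.2 = 0.5906; g_alb = 0.35/3.2 = 0.1094.
Total gain g = 0.4656.
A = 1/(1 − 0.4656) = 1.87.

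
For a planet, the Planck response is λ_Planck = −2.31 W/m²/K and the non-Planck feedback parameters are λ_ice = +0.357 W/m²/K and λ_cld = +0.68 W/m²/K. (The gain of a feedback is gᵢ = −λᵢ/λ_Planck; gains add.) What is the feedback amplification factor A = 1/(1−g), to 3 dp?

Convert to gains: g_ice = 0.357/2.31 = 0.1545; g_cld = 0.68/2.31 = 0.2944.
Total gain g = 0.4489.
A = 1/(1 − 0.4489) = 1.815.

1.815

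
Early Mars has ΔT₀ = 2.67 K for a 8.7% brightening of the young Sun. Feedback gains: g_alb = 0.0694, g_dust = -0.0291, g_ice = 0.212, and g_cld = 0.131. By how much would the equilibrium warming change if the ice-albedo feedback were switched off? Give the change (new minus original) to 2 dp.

Original: g = 0.3833, ΔT = 2.67/(1−0.3833) = 4.3295 K.
Without ice-albedo: g' = 0.1713, ΔT' = 2.67/(1−0.1713) = 3.2219 K.
Change = 3.2219 − 4.3295 = -1.11 K.

-1.11 K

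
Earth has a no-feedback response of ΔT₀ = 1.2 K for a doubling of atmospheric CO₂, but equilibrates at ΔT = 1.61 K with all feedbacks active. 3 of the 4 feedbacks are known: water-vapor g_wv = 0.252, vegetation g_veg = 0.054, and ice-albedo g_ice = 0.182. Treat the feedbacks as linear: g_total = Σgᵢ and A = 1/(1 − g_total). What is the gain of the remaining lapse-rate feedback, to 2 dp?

-0.23

Amplification A = ΔT/ΔT₀ = 1.61/1.2 = 1.342.
Total gain g = 1 − 1/A = 1 − 1/1.342 = 0.2548.
Known gains sum to 0.252 + 0.054 + 0.182 = 0.488.
g_lr = 0.2548 − 0.488 = -0.23.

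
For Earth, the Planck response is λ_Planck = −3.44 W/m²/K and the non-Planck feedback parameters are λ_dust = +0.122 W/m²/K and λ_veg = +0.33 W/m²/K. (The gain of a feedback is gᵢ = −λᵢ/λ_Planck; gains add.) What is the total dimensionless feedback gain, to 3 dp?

Convert to gains: g_dust = 0.122/3.44 = 0.03547; g_veg = 0.33/3.44 = 0.09593.
Total gain g = 0.1314.

0.131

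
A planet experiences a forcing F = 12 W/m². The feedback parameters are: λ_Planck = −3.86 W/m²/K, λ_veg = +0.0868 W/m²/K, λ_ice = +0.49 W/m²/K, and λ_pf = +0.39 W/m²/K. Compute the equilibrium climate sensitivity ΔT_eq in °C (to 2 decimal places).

Net feedback parameter λ = (−3.86) + (+0.0868) + (+0.49) + (+0.39) = -2.8932 W/m²/K.
ΔT = −F/λ = −12/(-2.8932) = 4.15 °C.

4.15 °C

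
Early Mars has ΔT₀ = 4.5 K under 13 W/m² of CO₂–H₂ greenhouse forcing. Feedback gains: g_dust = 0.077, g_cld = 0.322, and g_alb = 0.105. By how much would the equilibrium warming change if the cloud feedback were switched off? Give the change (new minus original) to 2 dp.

Original: g = 0.504, ΔT = 4.5/(1−0.504) = 9.0726 K.
Without cloud: g' = 0.182, ΔT' = 4.5/(1−0.182) = 5.5012 K.
Change = 5.5012 − 9.0726 = -3.57 K.

-3.57 K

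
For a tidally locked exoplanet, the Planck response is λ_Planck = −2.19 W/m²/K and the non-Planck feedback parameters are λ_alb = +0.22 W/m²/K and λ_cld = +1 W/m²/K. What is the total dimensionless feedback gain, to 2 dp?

Convert to gains: g_alb = 0.22/2.19 = 0.1005; g_cld = 1/2.19 = 0.4566.
Total gain g = 0.5571.

0.56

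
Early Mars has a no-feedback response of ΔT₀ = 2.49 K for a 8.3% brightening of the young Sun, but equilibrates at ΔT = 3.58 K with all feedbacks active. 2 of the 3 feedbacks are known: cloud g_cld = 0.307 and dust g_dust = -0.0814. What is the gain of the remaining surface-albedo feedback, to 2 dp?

0.08

Amplification A = ΔT/ΔT₀ = 3.58/2.49 = 1.438.
Total gain g = 1 − 1/A = 1 − 1/1.438 = 0.3046.
Known gains sum to 0.307 − 0.0814 = 0.2256.
g_alb = 0.3046 − 0.2256 = 0.08.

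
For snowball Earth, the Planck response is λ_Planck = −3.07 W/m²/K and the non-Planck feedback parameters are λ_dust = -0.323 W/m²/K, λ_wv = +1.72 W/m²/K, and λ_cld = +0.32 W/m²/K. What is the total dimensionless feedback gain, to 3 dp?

Convert to gains: g_dust = -0.323/3.07 = -0.1052; g_wv = 1.72/3.07 = 0.5603; g_cld = 0.32/3.07 = 0.1042.
Total gain g = 0.5593.

0.559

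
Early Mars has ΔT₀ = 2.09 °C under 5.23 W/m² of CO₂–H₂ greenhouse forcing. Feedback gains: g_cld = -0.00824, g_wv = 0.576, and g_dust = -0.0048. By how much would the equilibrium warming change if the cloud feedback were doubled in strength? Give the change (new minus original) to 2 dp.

Original: g = 0.56296, ΔT = 2.09/(1−0.56296) = 4.7822 °C.
With doubled cloud: g' = 0.55472, ΔT' = 2.09/(1−0.55472) = 4.6937 °C.
Change = 4.6937 − 4.7822 = -0.09 °C.

-0.09 °C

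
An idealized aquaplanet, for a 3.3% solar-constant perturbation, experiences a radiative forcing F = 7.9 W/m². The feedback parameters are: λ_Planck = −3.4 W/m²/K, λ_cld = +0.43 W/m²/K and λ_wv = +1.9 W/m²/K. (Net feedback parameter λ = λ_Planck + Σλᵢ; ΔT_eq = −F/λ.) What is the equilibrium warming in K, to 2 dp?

7.38 K

Net feedback parameter λ = (−3.4) + (+0.43) + (+1.9) = -1.07 W/m²/K.
ΔT = −F/λ = −7.9/(-1.07) = 7.38 K.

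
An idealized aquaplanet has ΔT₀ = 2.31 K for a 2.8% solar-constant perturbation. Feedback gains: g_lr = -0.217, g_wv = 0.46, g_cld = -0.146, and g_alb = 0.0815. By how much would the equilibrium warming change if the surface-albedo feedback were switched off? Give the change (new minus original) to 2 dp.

-0.25 K

Original: g = 0.1785, ΔT = 2.31/(1−0.1785) = 2.8119 K.
Without surface-albedo: g' = 0.097, ΔT' = 2.31/(1−0.097) = 2.5581 K.
Change = 2.5581 − 2.8119 = -0.25 K.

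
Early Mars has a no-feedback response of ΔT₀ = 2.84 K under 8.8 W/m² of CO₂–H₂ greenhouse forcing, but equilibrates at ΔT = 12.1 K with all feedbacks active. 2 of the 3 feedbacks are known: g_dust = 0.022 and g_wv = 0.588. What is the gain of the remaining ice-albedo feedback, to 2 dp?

0.16

Amplification A = ΔT/ΔT₀ = 12.1/2.84 = 4.261.
Total gain g = 1 − 1/A = 1 − 1/4.261 = 0.7653.
Known gains sum to 0.022 + 0.588 = 0.61.
g_ice = 0.7653 − 0.61 = 0.16.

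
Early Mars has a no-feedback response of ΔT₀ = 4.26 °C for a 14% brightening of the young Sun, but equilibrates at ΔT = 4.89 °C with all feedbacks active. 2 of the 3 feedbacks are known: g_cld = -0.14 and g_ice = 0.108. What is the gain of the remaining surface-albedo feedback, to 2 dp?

0.16

Amplification A = ΔT/ΔT₀ = 4.89/4.26 = 1.148.
Total gain g = 1 − 1/A = 1 − 1/1.148 = 0.1289.
Known gains sum to -0.14 + 0.108 = -0.032.
g_alb = 0.1289 + 0.032 = 0.16.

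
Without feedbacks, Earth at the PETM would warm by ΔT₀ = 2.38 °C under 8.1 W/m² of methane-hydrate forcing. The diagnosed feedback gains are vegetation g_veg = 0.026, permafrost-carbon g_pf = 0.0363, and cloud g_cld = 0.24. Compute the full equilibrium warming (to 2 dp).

Total gain g = 0.026 + 0.0363 + 0.24 = 0.3023.
Amplification A = 1/(1 − 0.3023) = 1.433.
ΔT = 2.38 × 1.433 = 3.41 °C.

3.41 °C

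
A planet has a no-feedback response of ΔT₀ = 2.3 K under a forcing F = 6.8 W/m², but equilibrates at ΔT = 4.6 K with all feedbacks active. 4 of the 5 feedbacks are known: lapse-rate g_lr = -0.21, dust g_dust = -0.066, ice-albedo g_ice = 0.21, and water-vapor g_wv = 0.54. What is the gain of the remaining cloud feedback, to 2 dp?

Amplification A = ΔT/ΔT₀ = 4.6/2.3 = 2.
Total gain g = 1 − 1/A = 1 − 1/2 = 0.5.
Known gains sum to -0.21 − 0.066 + 0.21 + 0.54 = 0.474.
g_cld = 0.5 − 0.474 = 0.03.

0.03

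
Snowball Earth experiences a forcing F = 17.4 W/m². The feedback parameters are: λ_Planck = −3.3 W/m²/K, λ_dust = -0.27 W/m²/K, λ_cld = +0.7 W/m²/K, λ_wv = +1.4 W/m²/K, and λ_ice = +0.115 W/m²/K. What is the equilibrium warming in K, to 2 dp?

Net feedback parameter λ = (−3.3) + (-0.27) + (+0.7) + (+1.4) + (+0.115) = -1.355 W/m²/K.
ΔT = −F/λ = −17.4/(-1.355) = 12.84 K.

12.84 K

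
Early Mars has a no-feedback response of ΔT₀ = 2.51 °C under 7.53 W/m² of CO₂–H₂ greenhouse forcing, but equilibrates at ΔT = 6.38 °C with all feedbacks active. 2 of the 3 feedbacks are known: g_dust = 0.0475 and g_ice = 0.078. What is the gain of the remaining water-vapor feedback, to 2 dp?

0.48

Amplification A = ΔT/ΔT₀ = 6.38/2.51 = 2.542.
Total gain g = 1 − 1/A = 1 − 1/2.542 = 0.6066.
Known gains sum to 0.0475 + 0.078 = 0.1255.
g_wv = 0.6066 − 0.1255 = 0.48.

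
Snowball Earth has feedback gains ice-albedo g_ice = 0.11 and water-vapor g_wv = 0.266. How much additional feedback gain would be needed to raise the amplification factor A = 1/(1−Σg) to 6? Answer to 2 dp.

0.46

Current total gain = 0.376.
Target gain for A = 6: g* = 1 − 1/6 = 0.8333.
Additional gain needed = 0.8333 − 0.376 = 0.46.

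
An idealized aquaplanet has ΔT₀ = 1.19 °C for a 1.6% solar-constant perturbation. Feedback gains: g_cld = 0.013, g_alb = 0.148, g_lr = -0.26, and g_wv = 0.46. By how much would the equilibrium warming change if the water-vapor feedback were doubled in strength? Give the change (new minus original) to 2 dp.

Original: g = 0.361, ΔT = 1.19/(1−0.361) = 1.8623 °C.
With doubled water-vapor: g' = 0.821, ΔT' = 1.19/(1−0.821) = 6.6480 °C.
Change = 6.6480 − 1.8623 = 4.79 °C.

4.79 °C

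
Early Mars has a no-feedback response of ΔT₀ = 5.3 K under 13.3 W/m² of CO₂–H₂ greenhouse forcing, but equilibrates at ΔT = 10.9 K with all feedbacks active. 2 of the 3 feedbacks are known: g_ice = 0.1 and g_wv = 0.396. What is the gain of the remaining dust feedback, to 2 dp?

Amplification A = ΔT/ΔT₀ = 10.9/5.3 = 2.057.
Total gain g = 1 − 1/A = 1 − 1/2.057 = 0.5139.
Known gains sum to 0.1 + 0.396 = 0.496.
g_dust = 0.5139 − 0.496 = 0.02.

0.02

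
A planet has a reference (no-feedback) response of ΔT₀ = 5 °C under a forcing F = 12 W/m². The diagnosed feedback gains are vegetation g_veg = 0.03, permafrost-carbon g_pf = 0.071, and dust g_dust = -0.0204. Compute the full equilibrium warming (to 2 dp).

5.44 °C

Total gain g = 0.03 + 0.071 − 0.0204 = 0.0806.
Amplification A = 1/(1 − 0.0806) = 1.088.
ΔT = 5 × 1.088 = 5.44 °C.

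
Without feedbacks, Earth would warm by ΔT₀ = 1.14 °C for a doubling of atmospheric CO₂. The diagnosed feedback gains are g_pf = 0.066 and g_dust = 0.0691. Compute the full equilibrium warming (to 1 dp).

1.3 °C

Total gain g = 0.066 + 0.0691 = 0.1351.
Amplification A = 1/(1 − 0.1351) = 1.156.
ΔT = 1.14 × 1.156 = 1.3 °C.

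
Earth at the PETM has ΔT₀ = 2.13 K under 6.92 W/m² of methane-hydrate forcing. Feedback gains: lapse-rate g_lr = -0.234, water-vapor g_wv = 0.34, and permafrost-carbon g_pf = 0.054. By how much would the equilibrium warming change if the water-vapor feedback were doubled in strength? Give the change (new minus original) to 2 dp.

1.72 K

Original: g = 0.16, ΔT = 2.13/(1−0.16) = 2.5357 K.
With doubled water-vapor: g' = 0.5, ΔT' = 2.13/(1−0.5) = 4.2600 K.
Change = 4.2600 − 2.5357 = 1.72 K.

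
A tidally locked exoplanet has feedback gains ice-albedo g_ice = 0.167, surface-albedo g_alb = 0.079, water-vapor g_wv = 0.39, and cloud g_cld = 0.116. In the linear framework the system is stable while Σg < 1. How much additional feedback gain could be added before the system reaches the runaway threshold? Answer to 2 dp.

0.25

Current total gain = 0.167 + 0.079 + 0.39 + 0.116 = 0.752.
Margin to runaway = 1 − 0.752 = 0.25.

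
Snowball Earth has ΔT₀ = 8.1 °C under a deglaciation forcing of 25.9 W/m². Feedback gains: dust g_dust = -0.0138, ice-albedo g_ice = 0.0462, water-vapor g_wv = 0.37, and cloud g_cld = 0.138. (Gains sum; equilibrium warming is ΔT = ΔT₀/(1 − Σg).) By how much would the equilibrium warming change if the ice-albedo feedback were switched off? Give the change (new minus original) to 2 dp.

-1.61 °C

Original: g = 0.5404, ΔT = 8.1/(1−0.5404) = 17.6240 °C.
Without ice-albedo: g' = 0.4942, ΔT' = 8.1/(1−0.4942) = 16.0142 °C.
Change = 16.0142 − 17.6240 = -1.61 °C.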